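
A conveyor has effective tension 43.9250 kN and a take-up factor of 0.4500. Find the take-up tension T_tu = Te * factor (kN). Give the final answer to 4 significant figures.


T_tu = 43.9250 * 0.4500
T_tu = 19.77 kN


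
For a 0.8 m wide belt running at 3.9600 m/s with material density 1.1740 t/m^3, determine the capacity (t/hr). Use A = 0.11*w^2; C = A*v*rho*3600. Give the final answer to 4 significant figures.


A = 0.11 * 0.8^2 = 0.0704 m^2
C = 0.0704 * 3.9600 * 1.1740 * 3600
C = 1178 t/hr


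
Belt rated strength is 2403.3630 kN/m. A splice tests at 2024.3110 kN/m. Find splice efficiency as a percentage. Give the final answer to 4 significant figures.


Eff = 2024.3110 / 2403.3630 * 100
Eff = 84.23 %


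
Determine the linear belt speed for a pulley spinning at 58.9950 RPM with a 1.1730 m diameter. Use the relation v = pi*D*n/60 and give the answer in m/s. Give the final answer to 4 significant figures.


v = pi * 1.1730 * 58.9950 / 60
v = 3.623 m/s


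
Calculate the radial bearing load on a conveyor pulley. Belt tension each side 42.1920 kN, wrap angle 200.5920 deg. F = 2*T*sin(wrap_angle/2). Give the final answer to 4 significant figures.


F = 2 * 42.1920 * sin(200.5920/2 deg)
F = 83.03 kN


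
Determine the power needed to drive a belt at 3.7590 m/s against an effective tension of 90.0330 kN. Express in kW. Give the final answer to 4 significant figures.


P = Te * v = 90.0330 * 3.7590
P = 338.4 kW


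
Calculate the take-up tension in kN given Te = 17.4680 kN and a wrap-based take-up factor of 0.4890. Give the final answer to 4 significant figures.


T_tu = 17.4680 * 0.4890
T_tu = 8.542 kN


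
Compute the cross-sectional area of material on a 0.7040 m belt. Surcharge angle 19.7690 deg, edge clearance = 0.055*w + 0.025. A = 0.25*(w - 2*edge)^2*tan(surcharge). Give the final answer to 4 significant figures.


edge = 0.055*0.7040 + 0.025 = 0.06372 m
ew = 0.7040 - 2*0.06372 = 0.57656 m
A = 0.25 * 0.57656^2 * tan(19.7690 deg)
A = 0.02987 m^2


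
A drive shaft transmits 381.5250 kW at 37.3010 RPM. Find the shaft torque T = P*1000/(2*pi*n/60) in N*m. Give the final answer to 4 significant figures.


omega = 2*pi*37.3010/60 = 3.90615 rad/s
T = 381.5250*1000 / 3.90615
T = 97670 N*m


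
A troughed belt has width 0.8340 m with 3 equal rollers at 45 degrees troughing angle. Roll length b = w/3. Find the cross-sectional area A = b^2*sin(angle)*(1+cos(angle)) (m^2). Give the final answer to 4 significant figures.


b = 0.8340/3 = 0.278 m
A = 0.278^2 * sin(45 deg) * (1 + cos(45 deg))
A = 0.09329 m^2


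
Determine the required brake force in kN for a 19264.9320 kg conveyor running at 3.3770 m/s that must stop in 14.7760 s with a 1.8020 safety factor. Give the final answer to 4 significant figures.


F = 19264.9320 * 3.3770 / 14.7760 * 1.8020 / 1000
F = 7.934 kN


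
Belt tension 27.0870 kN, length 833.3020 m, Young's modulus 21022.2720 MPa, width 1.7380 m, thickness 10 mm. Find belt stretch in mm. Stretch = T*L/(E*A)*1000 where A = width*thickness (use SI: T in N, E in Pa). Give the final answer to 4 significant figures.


A = 1.7380 * 0.01 = 0.01738 m^2
Stretch = 27.0870*1000 * 833.3020 / (21022.2720e6 * 0.01738) * 1000
Stretch = 61.78 mm


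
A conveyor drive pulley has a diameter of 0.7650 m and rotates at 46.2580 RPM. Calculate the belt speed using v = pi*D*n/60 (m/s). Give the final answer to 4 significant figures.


v = pi * 0.7650 * 46.2580 / 60
v = 1.853 m/s


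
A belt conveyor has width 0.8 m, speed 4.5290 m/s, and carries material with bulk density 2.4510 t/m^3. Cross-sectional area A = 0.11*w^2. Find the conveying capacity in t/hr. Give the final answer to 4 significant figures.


A = 0.11 * 0.8^2 = 0.0704 m^2
C = 0.0704 * 4.5290 * 2.4510 * 3600
C = 2813 t/hr


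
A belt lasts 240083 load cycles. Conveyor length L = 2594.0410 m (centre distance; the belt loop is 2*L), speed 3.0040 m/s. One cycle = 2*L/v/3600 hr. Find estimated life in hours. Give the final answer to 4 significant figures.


cycle_time = 2 * 2594.0410 / 3.0040 / 3600 = 0.479738 hr
life = 240083 * 0.479738 = 115200 hours


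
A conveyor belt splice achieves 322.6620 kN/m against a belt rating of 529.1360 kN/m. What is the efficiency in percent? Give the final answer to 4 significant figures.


Eff = 322.6620 / 529.1360 * 100
Eff = 60.98 %


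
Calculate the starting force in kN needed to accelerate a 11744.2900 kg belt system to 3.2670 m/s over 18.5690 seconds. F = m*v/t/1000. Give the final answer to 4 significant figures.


F = 11744.2900 * 3.2670 / 18.5690 / 1000
F = 2.066 kN


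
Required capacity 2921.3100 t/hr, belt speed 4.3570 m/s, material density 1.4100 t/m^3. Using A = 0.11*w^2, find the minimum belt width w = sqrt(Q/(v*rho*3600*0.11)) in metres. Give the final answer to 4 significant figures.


A_req = 2921.3100 / (4.3570 * 1.4100 * 3600) = 0.13209 m^2
w = sqrt(0.13209 / 0.11)
w = 1.096 m


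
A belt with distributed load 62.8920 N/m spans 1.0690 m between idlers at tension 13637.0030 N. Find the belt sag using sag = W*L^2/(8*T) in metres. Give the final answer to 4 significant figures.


sag = 62.8920 * 1.0690^2 / (8 * 13637.0030)
sag = 0.0006588 m


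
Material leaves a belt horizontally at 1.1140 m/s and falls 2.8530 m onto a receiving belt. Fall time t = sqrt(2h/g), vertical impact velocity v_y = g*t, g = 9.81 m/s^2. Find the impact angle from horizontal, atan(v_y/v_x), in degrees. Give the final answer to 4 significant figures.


t = sqrt(2*2.8530/9.81) = 0.762661 s
v_y = 9.81 * 0.762661 = 7.4817 m/s
angle = atan(7.4817 / 1.1140) = 81.53 deg


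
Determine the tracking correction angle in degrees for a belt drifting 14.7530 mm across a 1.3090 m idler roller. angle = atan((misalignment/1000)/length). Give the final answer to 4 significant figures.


misalign_m = 14.7530 / 1000 = 0.014753 m
angle = atan(0.014753 / 1.3090)
angle = 0.6457 deg


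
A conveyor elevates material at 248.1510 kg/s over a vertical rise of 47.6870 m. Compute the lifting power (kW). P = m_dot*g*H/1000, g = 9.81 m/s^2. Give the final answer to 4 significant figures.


P = 248.1510 * 9.81 * 47.6870 / 1000
P = 116.1 kW


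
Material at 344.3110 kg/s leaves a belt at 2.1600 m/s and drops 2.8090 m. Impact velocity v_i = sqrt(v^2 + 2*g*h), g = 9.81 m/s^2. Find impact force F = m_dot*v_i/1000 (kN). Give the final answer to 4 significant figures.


v_i = sqrt(2.1600^2 + 2*9.81*2.8090) = 7.73164 m/s
F = 344.3110 * 7.73164 / 1000
F = 2.662 kN


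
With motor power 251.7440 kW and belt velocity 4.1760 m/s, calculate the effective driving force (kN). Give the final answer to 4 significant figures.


Te = P / v = 251.7440 / 4.1760
Te = 60.28 kN


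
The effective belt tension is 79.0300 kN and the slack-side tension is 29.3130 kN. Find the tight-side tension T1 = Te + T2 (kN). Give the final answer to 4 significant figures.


T1 = Te + T2 = 79.0300 + 29.3130
T1 = 108.3 kN


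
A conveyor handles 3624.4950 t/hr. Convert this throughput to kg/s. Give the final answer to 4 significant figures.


m_dot = 3624.4950 * 1000 / 3600
m_dot = 1007 kg/s


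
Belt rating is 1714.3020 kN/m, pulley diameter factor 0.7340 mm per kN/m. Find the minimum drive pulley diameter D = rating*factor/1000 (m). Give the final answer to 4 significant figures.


D = 1714.3020 * 0.7340 / 1000
D = 1.258 m


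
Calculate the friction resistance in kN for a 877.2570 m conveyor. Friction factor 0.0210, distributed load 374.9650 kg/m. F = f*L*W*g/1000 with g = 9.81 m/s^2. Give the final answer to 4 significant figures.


F = 0.0210 * 877.2570 * 374.9650 * 9.81 / 1000
F = 67.77 kN


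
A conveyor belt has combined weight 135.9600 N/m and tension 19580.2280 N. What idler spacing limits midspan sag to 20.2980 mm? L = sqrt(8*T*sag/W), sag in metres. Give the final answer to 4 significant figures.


sag = 20.2980/1000 = 0.020298 m
L = sqrt(8 * 19580.2280 * 0.020298 / 135.9600)
L = 4.836 m


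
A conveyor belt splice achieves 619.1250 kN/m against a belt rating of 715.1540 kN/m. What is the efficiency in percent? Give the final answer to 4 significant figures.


Eff = 619.1250 / 715.1540 * 100
Eff = 86.57 %


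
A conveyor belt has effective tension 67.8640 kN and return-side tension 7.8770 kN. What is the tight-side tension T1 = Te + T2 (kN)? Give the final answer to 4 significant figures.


T1 = Te + T2 = 67.8640 + 7.8770
T1 = 75.74 kN


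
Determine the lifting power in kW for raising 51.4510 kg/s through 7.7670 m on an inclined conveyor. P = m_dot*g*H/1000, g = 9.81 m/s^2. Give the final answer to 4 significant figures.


P = 51.4510 * 9.81 * 7.7670 / 1000
P = 3.920 kW


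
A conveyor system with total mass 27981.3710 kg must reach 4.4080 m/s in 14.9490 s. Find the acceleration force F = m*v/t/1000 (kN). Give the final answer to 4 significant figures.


F = 27981.3710 * 4.4080 / 14.9490 / 1000
F = 8.251 kN


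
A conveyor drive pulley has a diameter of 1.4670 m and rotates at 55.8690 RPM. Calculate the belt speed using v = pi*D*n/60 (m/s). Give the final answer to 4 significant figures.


v = pi * 1.4670 * 55.8690 / 60
v = 4.291 m/s


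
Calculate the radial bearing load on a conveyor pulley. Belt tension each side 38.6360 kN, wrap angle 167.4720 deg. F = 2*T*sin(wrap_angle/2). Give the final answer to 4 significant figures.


F = 2 * 38.6360 * sin(167.4720/2 deg)
F = 76.81 kN


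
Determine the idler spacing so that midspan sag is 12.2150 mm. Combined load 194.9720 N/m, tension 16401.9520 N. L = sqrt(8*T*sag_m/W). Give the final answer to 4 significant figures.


sag = 12.2150/1000 = 0.012215 m
L = sqrt(8 * 16401.9520 * 0.012215 / 194.9720)
L = 2.867 m


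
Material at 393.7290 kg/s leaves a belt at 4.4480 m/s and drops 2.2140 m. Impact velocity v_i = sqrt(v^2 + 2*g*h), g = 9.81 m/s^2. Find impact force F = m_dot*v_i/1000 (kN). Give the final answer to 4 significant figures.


v_i = sqrt(4.4480^2 + 2*9.81*2.2140) = 7.95131 m/s
F = 393.7290 * 7.95131 / 1000
F = 3.131 kN


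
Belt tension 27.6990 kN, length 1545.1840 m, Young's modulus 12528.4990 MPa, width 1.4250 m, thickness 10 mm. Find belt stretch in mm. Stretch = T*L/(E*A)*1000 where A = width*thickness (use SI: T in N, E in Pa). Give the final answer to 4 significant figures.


A = 1.4250 * 0.01 = 0.01425 m^2
Stretch = 27.6990*1000 * 1545.1840 / (12528.4990e6 * 0.01425) * 1000
Stretch = 239.7 mm


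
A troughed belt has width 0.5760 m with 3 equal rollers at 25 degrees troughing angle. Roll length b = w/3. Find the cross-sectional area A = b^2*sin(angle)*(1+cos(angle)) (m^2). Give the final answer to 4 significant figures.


b = 0.5760/3 = 0.192 m
A = 0.192^2 * sin(25 deg) * (1 + cos(25 deg))
A = 0.02970 m^2


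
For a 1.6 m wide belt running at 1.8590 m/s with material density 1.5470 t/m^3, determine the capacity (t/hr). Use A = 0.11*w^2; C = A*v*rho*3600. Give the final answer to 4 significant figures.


A = 0.11 * 1.6^2 = 0.2816 m^2
C = 0.2816 * 1.8590 * 1.5470 * 3600
C = 2915 t/hr


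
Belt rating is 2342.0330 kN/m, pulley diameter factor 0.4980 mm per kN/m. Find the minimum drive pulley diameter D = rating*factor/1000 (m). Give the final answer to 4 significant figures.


D = 2342.0330 * 0.4980 / 1000
D = 1.166 m


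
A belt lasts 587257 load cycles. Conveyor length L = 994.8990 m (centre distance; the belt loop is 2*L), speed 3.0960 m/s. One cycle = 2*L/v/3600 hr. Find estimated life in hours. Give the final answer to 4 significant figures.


cycle_time = 2 * 994.8990 / 3.0960 / 3600 = 0.178528 hr
life = 587257 * 0.178528 = 104800 hours


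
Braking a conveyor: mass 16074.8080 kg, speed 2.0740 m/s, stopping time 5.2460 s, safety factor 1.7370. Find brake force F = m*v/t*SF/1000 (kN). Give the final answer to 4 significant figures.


F = 16074.8080 * 2.0740 / 5.2460 * 1.7370 / 1000
F = 11.04 kN


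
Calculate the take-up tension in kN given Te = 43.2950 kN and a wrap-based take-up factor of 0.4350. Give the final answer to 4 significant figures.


T_tu = 43.2950 * 0.4350
T_tu = 18.83 kN


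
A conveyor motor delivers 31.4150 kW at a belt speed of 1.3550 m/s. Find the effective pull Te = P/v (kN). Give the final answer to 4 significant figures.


Te = P / v = 31.4150 / 1.3550
Te = 23.18 kN


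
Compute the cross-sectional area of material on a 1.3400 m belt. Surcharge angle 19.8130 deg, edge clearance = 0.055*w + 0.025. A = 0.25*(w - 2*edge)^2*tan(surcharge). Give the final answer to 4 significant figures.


edge = 0.055*1.3400 + 0.025 = 0.0987 m
ew = 1.3400 - 2*0.0987 = 1.1426 m
A = 0.25 * 1.1426^2 * tan(19.8130 deg)
A = 0.1176 m^2


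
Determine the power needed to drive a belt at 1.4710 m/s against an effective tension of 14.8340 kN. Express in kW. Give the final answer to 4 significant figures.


P = Te * v = 14.8340 * 1.4710
P = 21.82 kW


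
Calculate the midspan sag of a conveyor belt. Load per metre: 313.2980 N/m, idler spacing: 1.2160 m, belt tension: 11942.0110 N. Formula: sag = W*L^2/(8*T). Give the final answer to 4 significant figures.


sag = 313.2980 * 1.2160^2 / (8 * 11942.0110)
sag = 0.004849 m


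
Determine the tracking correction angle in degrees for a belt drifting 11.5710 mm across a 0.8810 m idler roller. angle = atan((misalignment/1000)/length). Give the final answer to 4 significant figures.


misalign_m = 11.5710 / 1000 = 0.011571 m
angle = atan(0.011571 / 0.8810)
angle = 0.7525 deg


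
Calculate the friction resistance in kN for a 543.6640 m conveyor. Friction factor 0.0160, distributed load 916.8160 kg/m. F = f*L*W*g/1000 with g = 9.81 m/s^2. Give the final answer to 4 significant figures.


F = 0.0160 * 543.6640 * 916.8160 * 9.81 / 1000
F = 78.24 kN


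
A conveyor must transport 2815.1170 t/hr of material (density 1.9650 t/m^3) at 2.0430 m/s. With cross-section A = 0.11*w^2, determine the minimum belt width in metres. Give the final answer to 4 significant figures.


A_req = 2815.1170 / (2.0430 * 1.9650 * 3600) = 0.194788 m^2
w = sqrt(0.194788 / 0.11)
w = 1.331 m


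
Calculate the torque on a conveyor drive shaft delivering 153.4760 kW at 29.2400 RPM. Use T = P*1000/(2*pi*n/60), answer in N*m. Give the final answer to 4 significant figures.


omega = 2*pi*29.2400/60 = 3.06201 rad/s
T = 153.4760*1000 / 3.06201
T = 50120 N*m


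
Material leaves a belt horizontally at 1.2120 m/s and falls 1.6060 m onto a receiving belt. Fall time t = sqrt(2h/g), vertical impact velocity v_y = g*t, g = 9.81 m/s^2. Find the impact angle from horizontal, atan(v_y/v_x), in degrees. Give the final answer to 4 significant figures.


t = sqrt(2*1.6060/9.81) = 0.572207 s
v_y = 9.81 * 0.572207 = 5.61335 m/s
angle = atan(5.61335 / 1.2120) = 77.82 deg


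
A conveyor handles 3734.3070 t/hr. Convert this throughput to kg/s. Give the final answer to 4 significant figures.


m_dot = 3734.3070 * 1000 / 3600
m_dot = 1037 kg/s


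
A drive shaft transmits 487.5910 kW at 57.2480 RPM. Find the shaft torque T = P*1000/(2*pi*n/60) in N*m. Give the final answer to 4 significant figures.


omega = 2*pi*57.2480/60 = 5.995 rad/s
T = 487.5910*1000 / 5.995
T = 81330 N*m


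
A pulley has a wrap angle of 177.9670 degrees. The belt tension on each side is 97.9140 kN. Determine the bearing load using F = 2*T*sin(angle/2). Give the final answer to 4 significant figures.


F = 2 * 97.9140 * sin(177.9670/2 deg)
F = 195.8 kN


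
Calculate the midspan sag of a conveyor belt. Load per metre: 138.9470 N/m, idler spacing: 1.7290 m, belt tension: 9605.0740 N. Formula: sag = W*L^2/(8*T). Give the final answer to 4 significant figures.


sag = 138.9470 * 1.7290^2 / (8 * 9605.0740)
sag = 0.005406 m


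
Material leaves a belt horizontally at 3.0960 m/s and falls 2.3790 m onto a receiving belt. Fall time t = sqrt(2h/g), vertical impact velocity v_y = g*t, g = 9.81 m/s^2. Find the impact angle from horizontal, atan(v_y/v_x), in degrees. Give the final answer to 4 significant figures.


t = sqrt(2*2.3790/9.81) = 0.69643 s
v_y = 9.81 * 0.69643 = 6.83198 m/s
angle = atan(6.83198 / 3.0960) = 65.62 deg


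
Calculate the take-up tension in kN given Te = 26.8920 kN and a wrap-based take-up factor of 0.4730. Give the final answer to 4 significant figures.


T_tu = 26.8920 * 0.4730
T_tu = 12.72 kN


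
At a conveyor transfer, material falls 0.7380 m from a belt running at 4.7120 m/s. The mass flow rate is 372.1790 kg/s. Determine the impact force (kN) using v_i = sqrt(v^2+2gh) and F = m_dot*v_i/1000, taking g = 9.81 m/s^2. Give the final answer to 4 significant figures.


v_i = sqrt(4.7120^2 + 2*9.81*0.7380) = 6.05661 m/s
F = 372.1790 * 6.05661 / 1000
F = 2.254 kN


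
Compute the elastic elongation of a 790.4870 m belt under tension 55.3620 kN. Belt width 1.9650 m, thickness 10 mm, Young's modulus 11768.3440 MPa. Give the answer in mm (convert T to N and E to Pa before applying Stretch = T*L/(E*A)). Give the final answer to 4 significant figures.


A = 1.9650 * 0.01 = 0.01965 m^2
Stretch = 55.3620*1000 * 790.4870 / (11768.3440e6 * 0.01965) * 1000
Stretch = 189.2 mm


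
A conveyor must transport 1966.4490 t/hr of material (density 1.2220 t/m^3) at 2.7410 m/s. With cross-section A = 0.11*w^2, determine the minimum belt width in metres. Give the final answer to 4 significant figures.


A_req = 1966.4490 / (2.7410 * 1.2220 * 3600) = 0.16308 m^2
w = sqrt(0.16308 / 0.11)
w = 1.218 m


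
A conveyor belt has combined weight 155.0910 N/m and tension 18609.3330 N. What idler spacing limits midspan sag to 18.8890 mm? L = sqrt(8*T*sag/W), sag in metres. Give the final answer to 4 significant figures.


sag = 18.8890/1000 = 0.018889 m
L = sqrt(8 * 18609.3330 * 0.018889 / 155.0910)
L = 4.258 m


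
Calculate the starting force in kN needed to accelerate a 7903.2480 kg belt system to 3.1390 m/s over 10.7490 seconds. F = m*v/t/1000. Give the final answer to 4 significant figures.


F = 7903.2480 * 3.1390 / 10.7490 / 1000
F = 2.308 kN


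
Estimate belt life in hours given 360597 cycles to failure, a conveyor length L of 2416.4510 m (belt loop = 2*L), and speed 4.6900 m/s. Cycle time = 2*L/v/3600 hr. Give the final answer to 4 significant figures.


cycle_time = 2 * 2416.4510 / 4.6900 / 3600 = 0.286242 hr
life = 360597 * 0.286242 = 103200 hours


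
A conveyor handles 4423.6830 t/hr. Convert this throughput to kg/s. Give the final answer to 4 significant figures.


m_dot = 4423.6830 * 1000 / 3600
m_dot = 1229 kg/s


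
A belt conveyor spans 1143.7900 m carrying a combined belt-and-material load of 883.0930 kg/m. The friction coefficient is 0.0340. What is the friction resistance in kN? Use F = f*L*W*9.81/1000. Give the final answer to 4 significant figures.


F = 0.0340 * 1143.7900 * 883.0930 * 9.81 / 1000
F = 336.9 kN


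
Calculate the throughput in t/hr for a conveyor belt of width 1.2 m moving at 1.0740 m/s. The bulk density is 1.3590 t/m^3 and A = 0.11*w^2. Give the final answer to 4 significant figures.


A = 0.11 * 1.2^2 = 0.1584 m^2
C = 0.1584 * 1.0740 * 1.3590 * 3600
C = 832.3 t/hr


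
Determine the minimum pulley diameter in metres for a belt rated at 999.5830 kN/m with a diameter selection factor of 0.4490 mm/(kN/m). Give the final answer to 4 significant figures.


D = 999.5830 * 0.4490 / 1000
D = 0.4488 m


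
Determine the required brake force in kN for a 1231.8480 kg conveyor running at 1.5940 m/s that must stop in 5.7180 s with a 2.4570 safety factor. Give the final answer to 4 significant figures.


F = 1231.8480 * 1.5940 / 5.7180 * 2.4570 / 1000
F = 0.8437 kN


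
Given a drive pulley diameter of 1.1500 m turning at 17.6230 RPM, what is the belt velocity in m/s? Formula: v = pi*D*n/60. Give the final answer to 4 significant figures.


v = pi * 1.1500 * 17.6230 / 60
v = 1.061 m/s


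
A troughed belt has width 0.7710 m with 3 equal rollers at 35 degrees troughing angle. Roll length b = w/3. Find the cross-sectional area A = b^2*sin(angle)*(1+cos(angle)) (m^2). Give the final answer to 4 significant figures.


b = 0.7710/3 = 0.257 m
A = 0.257^2 * sin(35 deg) * (1 + cos(35 deg))
A = 0.06892 m^2


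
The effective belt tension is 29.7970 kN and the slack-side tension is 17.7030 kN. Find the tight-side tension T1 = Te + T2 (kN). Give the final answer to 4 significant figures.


T1 = Te + T2 = 29.7970 + 17.7030
T1 = 47.50 kN


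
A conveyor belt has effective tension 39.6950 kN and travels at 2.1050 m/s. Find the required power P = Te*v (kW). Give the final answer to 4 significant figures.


P = Te * v = 39.6950 * 2.1050
P = 83.56 kW


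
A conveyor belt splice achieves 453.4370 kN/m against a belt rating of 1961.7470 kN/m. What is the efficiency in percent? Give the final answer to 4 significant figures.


Eff = 453.4370 / 1961.7470 * 100
Eff = 23.11 %


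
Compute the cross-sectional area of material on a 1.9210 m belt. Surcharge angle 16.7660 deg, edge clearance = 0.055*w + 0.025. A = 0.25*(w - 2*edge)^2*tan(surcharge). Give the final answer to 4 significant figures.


edge = 0.055*1.9210 + 0.025 = 0.130655 m
ew = 1.9210 - 2*0.130655 = 1.65969 m
A = 0.25 * 1.65969^2 * tan(16.7660 deg)
A = 0.2075 m^2


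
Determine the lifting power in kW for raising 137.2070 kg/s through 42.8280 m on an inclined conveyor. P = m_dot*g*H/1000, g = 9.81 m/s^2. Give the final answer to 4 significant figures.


P = 137.2070 * 9.81 * 42.8280 / 1000
P = 57.65 kW


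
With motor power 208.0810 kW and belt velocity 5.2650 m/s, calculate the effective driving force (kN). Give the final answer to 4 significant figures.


Te = P / v = 208.0810 / 5.2650
Te = 39.52 kN


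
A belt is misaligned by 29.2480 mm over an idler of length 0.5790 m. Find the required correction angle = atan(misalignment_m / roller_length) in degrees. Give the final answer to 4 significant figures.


misalign_m = 29.2480 / 1000 = 0.029248 m
angle = atan(0.029248 / 0.5790)
angle = 2.892 deg


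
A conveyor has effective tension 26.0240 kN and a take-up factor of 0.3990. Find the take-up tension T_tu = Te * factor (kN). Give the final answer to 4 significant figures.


T_tu = 26.0240 * 0.3990
T_tu = 10.38 kN


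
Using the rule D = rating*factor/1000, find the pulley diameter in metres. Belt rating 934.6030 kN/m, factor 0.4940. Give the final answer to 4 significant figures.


D = 934.6030 * 0.4940 / 1000
D = 0.4617 m


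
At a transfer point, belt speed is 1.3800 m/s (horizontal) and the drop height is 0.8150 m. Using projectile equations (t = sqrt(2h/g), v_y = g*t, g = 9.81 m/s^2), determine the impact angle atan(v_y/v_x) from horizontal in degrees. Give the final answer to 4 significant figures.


t = sqrt(2*0.8150/9.81) = 0.407624 s
v_y = 9.81 * 0.407624 = 3.99879 m/s
angle = atan(3.99879 / 1.3800) = 70.96 deg


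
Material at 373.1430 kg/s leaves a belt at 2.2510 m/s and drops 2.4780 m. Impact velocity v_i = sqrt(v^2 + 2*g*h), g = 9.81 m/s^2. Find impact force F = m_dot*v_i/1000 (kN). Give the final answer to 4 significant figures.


v_i = sqrt(2.2510^2 + 2*9.81*2.4780) = 7.32703 m/s
F = 373.1430 * 7.32703 / 1000
F = 2.734 kN


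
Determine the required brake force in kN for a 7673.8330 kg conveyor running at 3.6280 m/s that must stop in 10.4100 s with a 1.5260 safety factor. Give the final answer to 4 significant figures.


F = 7673.8330 * 3.6280 / 10.4100 * 1.5260 / 1000
F = 4.081 kN


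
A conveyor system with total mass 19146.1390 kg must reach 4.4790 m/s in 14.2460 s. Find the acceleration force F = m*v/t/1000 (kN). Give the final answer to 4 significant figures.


F = 19146.1390 * 4.4790 / 14.2460 / 1000
F = 6.020 kN


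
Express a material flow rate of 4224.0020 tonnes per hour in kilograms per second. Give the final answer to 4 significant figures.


m_dot = 4224.0020 * 1000 / 3600
m_dot = 1173 kg/s


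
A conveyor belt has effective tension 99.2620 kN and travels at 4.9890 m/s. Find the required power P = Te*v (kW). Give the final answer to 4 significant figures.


P = Te * v = 99.2620 * 4.9890
P = 495.2 kW


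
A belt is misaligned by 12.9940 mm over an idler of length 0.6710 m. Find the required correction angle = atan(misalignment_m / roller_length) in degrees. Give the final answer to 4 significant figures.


misalign_m = 12.9940 / 1000 = 0.012994 m
angle = atan(0.012994 / 0.6710)
angle = 1.109 deg


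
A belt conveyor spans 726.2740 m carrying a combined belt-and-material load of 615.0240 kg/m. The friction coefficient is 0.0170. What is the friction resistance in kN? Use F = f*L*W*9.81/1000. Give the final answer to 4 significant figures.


F = 0.0170 * 726.2740 * 615.0240 * 9.81 / 1000
F = 74.49 kN


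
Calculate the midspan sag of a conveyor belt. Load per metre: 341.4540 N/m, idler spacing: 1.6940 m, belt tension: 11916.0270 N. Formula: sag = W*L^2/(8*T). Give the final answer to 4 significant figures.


sag = 341.4540 * 1.6940^2 / (8 * 11916.0270)
sag = 0.01028 m


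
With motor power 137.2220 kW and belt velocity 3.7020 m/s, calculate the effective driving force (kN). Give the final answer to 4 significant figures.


Te = P / v = 137.2220 / 3.7020
Te = 37.07 kN


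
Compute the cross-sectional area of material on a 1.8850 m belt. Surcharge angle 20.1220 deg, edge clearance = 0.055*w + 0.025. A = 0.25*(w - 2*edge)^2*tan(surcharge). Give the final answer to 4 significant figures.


edge = 0.055*1.8850 + 0.025 = 0.128675 m
ew = 1.8850 - 2*0.128675 = 1.62765 m
A = 0.25 * 1.62765^2 * tan(20.1220 deg)
A = 0.2427 m^2


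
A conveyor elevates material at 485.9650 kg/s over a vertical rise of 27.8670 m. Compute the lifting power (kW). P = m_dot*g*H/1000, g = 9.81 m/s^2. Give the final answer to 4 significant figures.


P = 485.9650 * 9.81 * 27.8670 / 1000
P = 132.9 kW


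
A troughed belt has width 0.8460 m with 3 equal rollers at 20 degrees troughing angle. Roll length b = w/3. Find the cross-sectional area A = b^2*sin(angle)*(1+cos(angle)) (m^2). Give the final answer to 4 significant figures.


b = 0.8460/3 = 0.282 m
A = 0.282^2 * sin(20 deg) * (1 + cos(20 deg))
A = 0.05276 m^2


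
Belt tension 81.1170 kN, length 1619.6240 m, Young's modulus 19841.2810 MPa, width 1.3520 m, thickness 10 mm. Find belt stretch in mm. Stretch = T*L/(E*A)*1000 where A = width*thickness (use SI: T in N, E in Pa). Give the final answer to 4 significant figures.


A = 1.3520 * 0.01 = 0.01352 m^2
Stretch = 81.1170*1000 * 1619.6240 / (19841.2810e6 * 0.01352) * 1000
Stretch = 489.8 mm


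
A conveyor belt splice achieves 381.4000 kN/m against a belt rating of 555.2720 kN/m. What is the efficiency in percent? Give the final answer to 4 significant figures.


Eff = 381.4000 / 555.2720 * 100
Eff = 68.69 %


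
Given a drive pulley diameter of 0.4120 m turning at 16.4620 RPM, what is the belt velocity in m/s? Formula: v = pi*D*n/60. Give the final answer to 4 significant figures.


v = pi * 0.4120 * 16.4620 / 60
v = 0.3551 m/s


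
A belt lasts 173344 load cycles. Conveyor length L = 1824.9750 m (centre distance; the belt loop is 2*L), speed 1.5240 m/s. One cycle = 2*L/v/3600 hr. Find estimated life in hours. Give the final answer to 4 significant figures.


cycle_time = 2 * 1824.9750 / 1.5240 / 3600 = 0.665272 hr
life = 173344 * 0.665272 = 115300 hours


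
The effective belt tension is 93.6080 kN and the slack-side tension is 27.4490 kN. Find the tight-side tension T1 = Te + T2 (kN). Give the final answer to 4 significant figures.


T1 = Te + T2 = 93.6080 + 27.4490
T1 = 121.1 kN


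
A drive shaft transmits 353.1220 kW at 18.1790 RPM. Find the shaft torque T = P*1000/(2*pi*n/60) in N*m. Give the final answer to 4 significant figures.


omega = 2*pi*18.1790/60 = 1.9037 rad/s
T = 353.1220*1000 / 1.9037
T = 185500 N*m


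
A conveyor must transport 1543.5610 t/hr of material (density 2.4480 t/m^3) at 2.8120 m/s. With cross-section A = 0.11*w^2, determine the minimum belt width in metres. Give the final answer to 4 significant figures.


A_req = 1543.5610 / (2.8120 * 2.4480 * 3600) = 0.0622866 m^2
w = sqrt(0.0622866 / 0.11)
w = 0.7525 m


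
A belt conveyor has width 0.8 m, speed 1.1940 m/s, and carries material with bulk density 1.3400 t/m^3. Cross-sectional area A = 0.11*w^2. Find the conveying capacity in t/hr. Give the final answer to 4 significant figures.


A = 0.11 * 0.8^2 = 0.0704 m^2
C = 0.0704 * 1.1940 * 1.3400 * 3600
C = 405.5 t/hr


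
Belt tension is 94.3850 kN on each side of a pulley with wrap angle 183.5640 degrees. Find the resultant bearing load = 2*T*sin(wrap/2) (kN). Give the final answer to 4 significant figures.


F = 2 * 94.3850 * sin(183.5640/2 deg)
F = 188.7 kN


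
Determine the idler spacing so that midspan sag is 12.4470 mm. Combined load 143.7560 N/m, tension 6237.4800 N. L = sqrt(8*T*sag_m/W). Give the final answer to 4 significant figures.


sag = 12.4470/1000 = 0.012447 m
L = sqrt(8 * 6237.4800 * 0.012447 / 143.7560)
L = 2.079 m


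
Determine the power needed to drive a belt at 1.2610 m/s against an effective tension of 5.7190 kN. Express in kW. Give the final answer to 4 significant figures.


P = Te * v = 5.7190 * 1.2610
P = 7.212 kW


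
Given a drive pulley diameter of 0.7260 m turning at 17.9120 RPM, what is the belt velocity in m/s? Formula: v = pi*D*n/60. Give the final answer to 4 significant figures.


v = pi * 0.7260 * 17.9120 / 60
v = 0.6809 m/s


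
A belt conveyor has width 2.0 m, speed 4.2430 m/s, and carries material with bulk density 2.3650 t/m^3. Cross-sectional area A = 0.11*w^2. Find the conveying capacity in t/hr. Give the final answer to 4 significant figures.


A = 0.11 * 2.0^2 = 0.44 m^2
C = 0.44 * 4.2430 * 2.3650 * 3600
C = 15890 t/hr


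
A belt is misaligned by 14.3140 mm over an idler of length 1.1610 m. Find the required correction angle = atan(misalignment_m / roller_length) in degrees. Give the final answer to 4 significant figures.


misalign_m = 14.3140 / 1000 = 0.014314 m
angle = atan(0.014314 / 1.1610)
angle = 0.7064 deg


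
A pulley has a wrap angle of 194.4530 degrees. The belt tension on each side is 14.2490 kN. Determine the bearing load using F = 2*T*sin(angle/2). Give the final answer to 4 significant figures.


F = 2 * 14.2490 * sin(194.4530/2 deg)
F = 28.27 kN


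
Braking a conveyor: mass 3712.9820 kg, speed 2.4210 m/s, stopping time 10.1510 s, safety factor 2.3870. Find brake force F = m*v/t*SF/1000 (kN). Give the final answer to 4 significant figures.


F = 3712.9820 * 2.4210 / 10.1510 * 2.3870 / 1000
F = 2.114 kN


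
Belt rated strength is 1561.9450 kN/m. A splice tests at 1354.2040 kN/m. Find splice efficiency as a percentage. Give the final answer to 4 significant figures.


Eff = 1354.2040 / 1561.9450 * 100
Eff = 86.70 %


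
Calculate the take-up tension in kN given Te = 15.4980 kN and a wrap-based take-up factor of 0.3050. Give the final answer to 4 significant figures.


T_tu = 15.4980 * 0.3050
T_tu = 4.727 kN


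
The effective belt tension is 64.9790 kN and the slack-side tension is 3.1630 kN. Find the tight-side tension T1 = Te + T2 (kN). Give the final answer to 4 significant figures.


T1 = Te + T2 = 64.9790 + 3.1630
T1 = 68.14 kN


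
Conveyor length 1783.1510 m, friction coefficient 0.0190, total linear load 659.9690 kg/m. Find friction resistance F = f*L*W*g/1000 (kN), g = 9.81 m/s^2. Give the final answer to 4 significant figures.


F = 0.0190 * 1783.1510 * 659.9690 * 9.81 / 1000
F = 219.3 kN


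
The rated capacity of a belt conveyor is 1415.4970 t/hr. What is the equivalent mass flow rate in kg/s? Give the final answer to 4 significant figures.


m_dot = 1415.4970 * 1000 / 3600
m_dot = 393.2 kg/s


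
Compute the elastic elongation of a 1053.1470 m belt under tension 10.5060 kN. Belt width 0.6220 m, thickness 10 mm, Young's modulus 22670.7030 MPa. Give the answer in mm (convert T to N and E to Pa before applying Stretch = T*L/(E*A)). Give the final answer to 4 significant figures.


A = 0.6220 * 0.01 = 0.00622 m^2
Stretch = 10.5060*1000 * 1053.1470 / (22670.7030e6 * 0.00622) * 1000
Stretch = 78.46 mm


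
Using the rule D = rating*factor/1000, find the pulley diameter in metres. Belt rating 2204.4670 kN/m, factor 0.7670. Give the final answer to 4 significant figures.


D = 2204.4670 * 0.7670 / 1000
D = 1.691 m


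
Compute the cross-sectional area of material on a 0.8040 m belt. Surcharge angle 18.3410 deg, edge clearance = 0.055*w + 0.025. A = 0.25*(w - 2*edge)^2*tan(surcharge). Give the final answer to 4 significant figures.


edge = 0.055*0.8040 + 0.025 = 0.06922 m
ew = 0.8040 - 2*0.06922 = 0.66556 m
A = 0.25 * 0.66556^2 * tan(18.3410 deg)
A = 0.03671 m^2


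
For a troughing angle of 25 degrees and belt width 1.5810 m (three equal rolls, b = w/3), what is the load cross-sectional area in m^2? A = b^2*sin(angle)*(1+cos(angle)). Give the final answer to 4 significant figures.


b = 1.5810/3 = 0.527 m
A = 0.527^2 * sin(25 deg) * (1 + cos(25 deg))
A = 0.2237 m^2


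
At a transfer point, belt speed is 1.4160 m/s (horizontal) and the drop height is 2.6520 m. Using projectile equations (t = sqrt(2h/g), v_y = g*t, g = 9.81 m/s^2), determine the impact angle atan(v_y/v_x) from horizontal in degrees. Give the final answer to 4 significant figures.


t = sqrt(2*2.6520/9.81) = 0.735305 s
v_y = 9.81 * 0.735305 = 7.21334 m/s
angle = atan(7.21334 / 1.4160) = 78.89 deg


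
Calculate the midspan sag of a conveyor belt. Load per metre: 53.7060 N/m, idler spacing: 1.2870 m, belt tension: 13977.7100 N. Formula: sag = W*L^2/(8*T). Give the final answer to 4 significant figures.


sag = 53.7060 * 1.2870^2 / (8 * 13977.7100)
sag = 0.0007955 m


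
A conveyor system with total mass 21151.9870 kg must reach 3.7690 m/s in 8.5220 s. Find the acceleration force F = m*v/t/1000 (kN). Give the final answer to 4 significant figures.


F = 21151.9870 * 3.7690 / 8.5220 / 1000
F = 9.355 kN


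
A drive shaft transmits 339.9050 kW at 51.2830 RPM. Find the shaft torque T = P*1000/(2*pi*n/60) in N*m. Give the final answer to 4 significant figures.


omega = 2*pi*51.2830/60 = 5.37034 rad/s
T = 339.9050*1000 / 5.37034
T = 63290 N*m


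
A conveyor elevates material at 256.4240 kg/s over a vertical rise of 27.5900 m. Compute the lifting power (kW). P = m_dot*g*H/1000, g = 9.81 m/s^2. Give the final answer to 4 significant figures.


P = 256.4240 * 9.81 * 27.5900 / 1000
P = 69.40 kW


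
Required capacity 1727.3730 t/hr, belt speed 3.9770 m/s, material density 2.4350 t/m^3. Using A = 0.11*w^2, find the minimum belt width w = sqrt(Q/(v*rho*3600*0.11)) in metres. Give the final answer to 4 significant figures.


A_req = 1727.3730 / (3.9770 * 2.4350 * 3600) = 0.0495483 m^2
w = sqrt(0.0495483 / 0.11)
w = 0.6711 m


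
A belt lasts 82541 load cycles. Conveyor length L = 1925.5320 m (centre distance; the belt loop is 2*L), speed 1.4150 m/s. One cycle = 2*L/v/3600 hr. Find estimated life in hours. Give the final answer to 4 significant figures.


cycle_time = 2 * 1925.5320 / 1.4150 / 3600 = 0.756 hr
life = 82541 * 0.756 = 62400 hours


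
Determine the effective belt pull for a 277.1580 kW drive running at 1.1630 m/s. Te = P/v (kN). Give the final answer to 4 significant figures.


Te = P / v = 277.1580 / 1.1630
Te = 238.3 kN


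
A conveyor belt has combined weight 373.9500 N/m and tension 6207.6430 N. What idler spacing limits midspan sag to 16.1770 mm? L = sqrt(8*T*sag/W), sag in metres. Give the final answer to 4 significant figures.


sag = 16.1770/1000 = 0.016177 m
L = sqrt(8 * 6207.6430 * 0.016177 / 373.9500)
L = 1.466 m


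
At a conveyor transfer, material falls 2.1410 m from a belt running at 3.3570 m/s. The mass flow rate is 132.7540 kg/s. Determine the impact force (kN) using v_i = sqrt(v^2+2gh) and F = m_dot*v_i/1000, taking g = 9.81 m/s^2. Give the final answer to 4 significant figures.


v_i = sqrt(3.3570^2 + 2*9.81*2.1410) = 7.29903 m/s
F = 132.7540 * 7.29903 / 1000
F = 0.9690 kN


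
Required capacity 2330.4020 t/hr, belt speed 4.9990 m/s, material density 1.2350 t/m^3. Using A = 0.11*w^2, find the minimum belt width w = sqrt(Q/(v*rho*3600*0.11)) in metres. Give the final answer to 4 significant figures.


A_req = 2330.4020 / (4.9990 * 1.2350 * 3600) = 0.104852 m^2
w = sqrt(0.104852 / 0.11)
w = 0.9763 m


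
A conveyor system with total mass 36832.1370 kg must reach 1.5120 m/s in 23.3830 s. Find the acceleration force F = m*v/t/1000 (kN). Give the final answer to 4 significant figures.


F = 36832.1370 * 1.5120 / 23.3830 / 1000
F = 2.382 kN


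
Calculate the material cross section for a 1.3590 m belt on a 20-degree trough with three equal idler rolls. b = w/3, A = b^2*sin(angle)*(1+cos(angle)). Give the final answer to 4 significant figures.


b = 1.3590/3 = 0.453 m
A = 0.453^2 * sin(20 deg) * (1 + cos(20 deg))
A = 0.1361 m^2


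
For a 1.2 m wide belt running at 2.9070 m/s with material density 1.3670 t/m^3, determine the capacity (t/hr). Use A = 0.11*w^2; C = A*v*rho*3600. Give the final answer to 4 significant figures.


A = 0.11 * 1.2^2 = 0.1584 m^2
C = 0.1584 * 2.9070 * 1.3670 * 3600
C = 2266 t/hr


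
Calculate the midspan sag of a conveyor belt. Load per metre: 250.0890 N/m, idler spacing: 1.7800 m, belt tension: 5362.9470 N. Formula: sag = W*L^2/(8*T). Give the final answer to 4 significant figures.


sag = 250.0890 * 1.7800^2 / (8 * 5362.9470)
sag = 0.01847 m


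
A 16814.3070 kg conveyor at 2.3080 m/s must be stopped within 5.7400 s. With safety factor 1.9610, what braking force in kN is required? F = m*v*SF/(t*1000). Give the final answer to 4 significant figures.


F = 16814.3070 * 2.3080 / 5.7400 * 1.9610 / 1000
F = 13.26 kN


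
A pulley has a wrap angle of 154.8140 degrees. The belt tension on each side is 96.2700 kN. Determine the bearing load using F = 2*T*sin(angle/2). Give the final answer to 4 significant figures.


F = 2 * 96.2700 * sin(154.8140/2 deg)
F = 187.9 kN


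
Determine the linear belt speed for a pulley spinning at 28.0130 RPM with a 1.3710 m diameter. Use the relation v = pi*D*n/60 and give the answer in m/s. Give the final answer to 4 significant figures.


v = pi * 1.3710 * 28.0130 / 60
v = 2.011 m/s


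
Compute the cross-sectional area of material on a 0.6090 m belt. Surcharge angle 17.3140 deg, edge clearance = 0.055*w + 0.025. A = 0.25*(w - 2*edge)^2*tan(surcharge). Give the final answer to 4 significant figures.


edge = 0.055*0.6090 + 0.025 = 0.058495 m
ew = 0.6090 - 2*0.058495 = 0.49201 m
A = 0.25 * 0.49201^2 * tan(17.3140 deg)
A = 0.01887 m^2


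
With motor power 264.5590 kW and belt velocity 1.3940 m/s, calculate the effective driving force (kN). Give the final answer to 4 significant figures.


Te = P / v = 264.5590 / 1.3940
Te = 189.8 kN


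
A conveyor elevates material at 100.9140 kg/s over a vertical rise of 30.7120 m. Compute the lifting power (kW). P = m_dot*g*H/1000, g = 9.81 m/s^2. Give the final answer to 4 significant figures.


P = 100.9140 * 9.81 * 30.7120 / 1000
P = 30.40 kW


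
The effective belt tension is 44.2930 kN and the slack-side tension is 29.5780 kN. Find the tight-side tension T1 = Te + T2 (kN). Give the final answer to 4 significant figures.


T1 = Te + T2 = 44.2930 + 29.5780
T1 = 73.87 kN


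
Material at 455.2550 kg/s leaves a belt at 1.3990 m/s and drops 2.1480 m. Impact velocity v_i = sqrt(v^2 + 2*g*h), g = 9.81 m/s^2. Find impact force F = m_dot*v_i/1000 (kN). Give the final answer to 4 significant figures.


v_i = sqrt(1.3990^2 + 2*9.81*2.1480) = 6.64086 m/s
F = 455.2550 * 6.64086 / 1000
F = 3.023 kN


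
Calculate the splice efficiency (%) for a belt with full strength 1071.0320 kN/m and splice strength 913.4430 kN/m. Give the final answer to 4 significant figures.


Eff = 913.4430 / 1071.0320 * 100
Eff = 85.29 %
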